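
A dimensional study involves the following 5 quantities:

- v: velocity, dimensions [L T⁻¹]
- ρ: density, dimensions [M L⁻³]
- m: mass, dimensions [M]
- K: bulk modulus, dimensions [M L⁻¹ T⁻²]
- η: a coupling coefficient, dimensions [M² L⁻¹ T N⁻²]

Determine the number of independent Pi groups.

There are 5 variables and 4 base dimensions (M, L, T, N).
The dimension matrix has rank 4.
Independent dimensionless groups: 5 − 4 = 1.

1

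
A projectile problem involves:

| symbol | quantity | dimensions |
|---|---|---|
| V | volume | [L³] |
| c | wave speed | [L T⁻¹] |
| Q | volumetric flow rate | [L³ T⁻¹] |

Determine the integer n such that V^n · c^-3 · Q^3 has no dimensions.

-2

Balance the L exponent: (3)·n from V, plus −3·(1) + 3·(3) = 6 from the rest, must sum to zero.
3n + 6 = 0, so n = -2.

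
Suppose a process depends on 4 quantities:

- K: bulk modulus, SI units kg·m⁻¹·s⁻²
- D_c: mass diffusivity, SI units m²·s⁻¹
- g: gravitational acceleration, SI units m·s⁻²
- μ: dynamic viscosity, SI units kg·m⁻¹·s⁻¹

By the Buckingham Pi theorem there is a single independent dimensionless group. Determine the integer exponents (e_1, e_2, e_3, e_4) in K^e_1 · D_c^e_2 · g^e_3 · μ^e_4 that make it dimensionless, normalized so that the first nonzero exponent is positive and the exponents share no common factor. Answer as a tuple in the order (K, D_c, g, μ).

(3, 1, -2, -3)

M: e_1·(1) + e_2·(0) + e_3·(0) + e_4·(1) = 0
L: e_1·(-1) + e_2·(2) + e_3·(1) + e_4·(-1) = 0
T: e_1·(-2) + e_2·(-1) + e_3·(-2) + e_4·(-1) = 0
Solving this homogeneous linear system for the smallest-integer solution (first nonzero entry positive) gives (3, 1, -2, -3).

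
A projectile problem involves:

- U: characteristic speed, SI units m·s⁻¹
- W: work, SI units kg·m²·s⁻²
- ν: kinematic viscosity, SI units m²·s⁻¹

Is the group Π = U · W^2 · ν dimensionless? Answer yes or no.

Sum the exponent of each base dimension across the product:
  M: [U]_M + 2·[W]_M + [ν]_M = (0) + 2·(1) + (0) = 2
  L: [U]_L + 2·[W]_L + [ν]_L = (1) + 2·(2) + (2) = 7
  T: [U]_T + 2·[W]_T + [ν]_T = (-1) + 2·(-2) + (-1) = -6
Net dimensions [M² L⁷ T⁻⁶] ≠ [1] — not dimensionless.

no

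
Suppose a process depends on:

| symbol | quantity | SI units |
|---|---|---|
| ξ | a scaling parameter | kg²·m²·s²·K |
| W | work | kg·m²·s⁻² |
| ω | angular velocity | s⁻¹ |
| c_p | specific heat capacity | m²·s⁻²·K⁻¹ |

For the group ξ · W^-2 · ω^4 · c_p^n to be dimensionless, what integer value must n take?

1

Balance the L exponent: (2)·n from c_p, plus (2) − 2·(2) + 4·(0) = -2 from the rest, must sum to zero.
2n − 2 = 0, so n = 1.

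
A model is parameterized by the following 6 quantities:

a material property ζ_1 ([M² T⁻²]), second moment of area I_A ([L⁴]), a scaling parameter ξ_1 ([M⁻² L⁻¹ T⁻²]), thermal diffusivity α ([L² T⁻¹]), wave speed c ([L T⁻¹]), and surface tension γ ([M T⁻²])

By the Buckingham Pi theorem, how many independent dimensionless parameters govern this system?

3

There are 6 variables and 3 base dimensions (M, L, T).
The dimension matrix has rank 3.
Independent dimensionless groups: 6 − 3 = 3.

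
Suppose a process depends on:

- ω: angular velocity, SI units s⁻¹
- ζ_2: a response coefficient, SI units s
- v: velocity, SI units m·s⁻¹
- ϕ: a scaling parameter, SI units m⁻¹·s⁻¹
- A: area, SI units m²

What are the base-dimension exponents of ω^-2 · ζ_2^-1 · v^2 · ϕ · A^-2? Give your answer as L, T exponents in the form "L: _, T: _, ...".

L: -3, T: -2

Collect each base-dimension exponent across the product:
  L: −2·(0) − (0) + 2·(1) + (-1) − 2·(2) = -3
  T: −2·(-1) − (1) + 2·(-1) + (-1) − 2·(0) = -2
So the dimensions are [L⁻³ T⁻²].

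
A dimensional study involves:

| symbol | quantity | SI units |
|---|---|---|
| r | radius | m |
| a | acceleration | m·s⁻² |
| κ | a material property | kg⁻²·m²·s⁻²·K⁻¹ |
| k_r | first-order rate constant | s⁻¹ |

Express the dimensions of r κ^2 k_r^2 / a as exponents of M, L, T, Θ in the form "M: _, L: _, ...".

M: -4, L: 4, T: -4, Θ: -2

Collect each base-dimension exponent across the product:
  M: (0) − (0) + 2·(-2) + 2·(0) = -4
  L: (1) − (1) + 2·(2) + 2·(0) = 4
  T: (0) − (-2) + 2·(-2) + 2·(-1) = -4
  Θ: (0) − (0) + 2·(-1) + 2·(0) = -2
So the dimensions are [M⁻⁴ L⁴ T⁻⁴ Θ⁻²].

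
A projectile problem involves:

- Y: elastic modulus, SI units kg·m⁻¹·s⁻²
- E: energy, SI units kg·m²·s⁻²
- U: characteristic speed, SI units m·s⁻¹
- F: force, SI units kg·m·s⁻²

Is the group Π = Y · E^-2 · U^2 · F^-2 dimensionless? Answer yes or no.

no

Sum the exponent of each base dimension across the product:
  M: [Y]_M − 2·[E]_M + 2·[U]_M − 2·[F]_M = (1) − 2·(1) + 2·(0) − 2·(1) = -3
  L: [Y]_L − 2·[E]_L + 2·[U]_L − 2·[F]_L = (-1) − 2·(2) + 2·(1) − 2·(1) = -5
  T: [Y]_T − 2·[E]_T + 2·[U]_T − 2·[F]_T = (-2) − 2·(-2) + 2·(-1) − 2·(-2) = 4
Net dimensions [M⁻³ L⁻⁵ T⁴] ≠ [1] — not dimensionless.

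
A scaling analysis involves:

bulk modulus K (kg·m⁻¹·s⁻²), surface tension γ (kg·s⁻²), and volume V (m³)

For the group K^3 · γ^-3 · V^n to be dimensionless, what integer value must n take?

1

Balance the L exponent: (3)·n from V, plus 3·(-1) − 3·(0) = -3 from the rest, must sum to zero.
3n − 3 = 0, so n = 1.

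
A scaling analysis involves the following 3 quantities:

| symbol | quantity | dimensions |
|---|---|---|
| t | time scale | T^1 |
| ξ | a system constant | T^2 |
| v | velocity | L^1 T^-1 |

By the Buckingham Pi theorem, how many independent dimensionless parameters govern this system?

1

There are 3 variables and 2 base dimensions (L, T).
The dimension matrix has rank 2.
Independent dimensionless groups: 3 − 2 = 1.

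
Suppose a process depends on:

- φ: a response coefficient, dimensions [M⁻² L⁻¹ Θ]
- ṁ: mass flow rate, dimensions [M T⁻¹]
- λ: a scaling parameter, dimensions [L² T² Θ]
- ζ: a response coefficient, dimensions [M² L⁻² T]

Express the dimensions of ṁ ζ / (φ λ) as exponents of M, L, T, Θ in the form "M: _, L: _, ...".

Collect each base-dimension exponent across the product:
  M: −(-2) + (1) − (0) + (2) = 5
  L: −(-1) + (0) − (2) + (-2) = -3
  T: −(0) + (-1) − (2) + (1) = -2
  Θ: −(1) + (0) − (1) + (0) = -2
So the dimensions are [M⁵ L⁻³ T⁻² Θ⁻²].

M: 5, L: -3, T: -2, Θ: -2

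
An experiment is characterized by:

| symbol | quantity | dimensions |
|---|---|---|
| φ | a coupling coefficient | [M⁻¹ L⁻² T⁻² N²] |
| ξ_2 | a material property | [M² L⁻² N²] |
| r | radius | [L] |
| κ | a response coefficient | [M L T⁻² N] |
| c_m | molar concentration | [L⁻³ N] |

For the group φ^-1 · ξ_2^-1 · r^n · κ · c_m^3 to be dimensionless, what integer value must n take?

Balance the L exponent: (1)·n from r, plus −(-2) − (-2) + (1) + 3·(-3) = -4 from the rest, must sum to zero.
n − 4 = 0, so n = 4.

4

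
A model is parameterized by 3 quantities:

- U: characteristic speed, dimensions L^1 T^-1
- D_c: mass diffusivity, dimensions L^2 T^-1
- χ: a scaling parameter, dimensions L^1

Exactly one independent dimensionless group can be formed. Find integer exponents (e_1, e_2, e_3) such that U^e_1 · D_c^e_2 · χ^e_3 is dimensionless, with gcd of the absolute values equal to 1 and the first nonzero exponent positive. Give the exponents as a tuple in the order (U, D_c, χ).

L: e_1·(1) + e_2·(2) + e_3·(1) = 0
T: e_1·(-1) + e_2·(-1) + e_3·(0) = 0
Solving this homogeneous linear system for the smallest-integer solution (first nonzero entry positive) gives (1, -1, 1).

(1, -1, 1)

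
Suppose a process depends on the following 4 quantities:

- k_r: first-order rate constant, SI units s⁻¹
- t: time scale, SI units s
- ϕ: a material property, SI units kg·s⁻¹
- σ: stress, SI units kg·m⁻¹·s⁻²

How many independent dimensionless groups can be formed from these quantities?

There are 4 variables and 3 base dimensions (M, L, T).
The dimension matrix has rank 3.
Independent dimensionless groups: 4 − 3 = 1.

1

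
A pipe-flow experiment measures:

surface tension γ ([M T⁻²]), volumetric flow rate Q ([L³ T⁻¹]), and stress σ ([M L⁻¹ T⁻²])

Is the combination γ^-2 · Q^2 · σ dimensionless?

Sum the exponent of each base dimension across the product:
  M: −2·[γ]_M + 2·[Q]_M + [σ]_M = −2·(1) + 2·(0) + (1) = -1
  L: −2·[γ]_L + 2·[Q]_L + [σ]_L = −2·(0) + 2·(3) + (-1) = 5
  T: −2·[γ]_T + 2·[Q]_T + [σ]_T = −2·(-2) + 2·(-1) + (-2) = 0
Net dimensions [M⁻¹ L⁵] ≠ [1] — not dimensionless.

no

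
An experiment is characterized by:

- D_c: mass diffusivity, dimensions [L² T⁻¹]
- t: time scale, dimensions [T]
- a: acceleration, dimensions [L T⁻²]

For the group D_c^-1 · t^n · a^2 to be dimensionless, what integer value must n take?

3

Balance the T exponent: (1)·n from t, plus −(-1) + 2·(-2) = -3 from the rest, must sum to zero.
n − 3 = 0, so n = 3.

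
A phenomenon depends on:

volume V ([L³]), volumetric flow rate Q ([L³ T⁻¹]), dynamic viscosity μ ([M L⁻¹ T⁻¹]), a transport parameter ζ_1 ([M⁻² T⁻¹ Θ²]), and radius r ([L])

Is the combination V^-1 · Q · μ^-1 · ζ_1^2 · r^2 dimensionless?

Sum the exponent of each base dimension across the product:
  M: −[V]_M + [Q]_M − [μ]_M + 2·[ζ_1]_M + 2·[r]_M = −(0) + (0) − (1) + 2·(-2) + 2·(0) = -5
  L: −[V]_L + [Q]_L − [μ]_L + 2·[ζ_1]_L + 2·[r]_L = −(3) + (3) − (-1) + 2·(0) + 2·(1) = 3
  T: −[V]_T + [Q]_T − [μ]_T + 2·[ζ_1]_T + 2·[r]_T = −(0) + (-1) − (-1) + 2·(-1) + 2·(0) = -2
  Θ: −[V]_Θ + [Q]_Θ − [μ]_Θ + 2·[ζ_1]_Θ + 2·[r]_Θ = −(0) + (0) − (0) + 2·(2) + 2·(0) = 4
Net dimensions [M⁻⁵ L³ T⁻² Θ⁴] ≠ [1] — not dimensionless.

no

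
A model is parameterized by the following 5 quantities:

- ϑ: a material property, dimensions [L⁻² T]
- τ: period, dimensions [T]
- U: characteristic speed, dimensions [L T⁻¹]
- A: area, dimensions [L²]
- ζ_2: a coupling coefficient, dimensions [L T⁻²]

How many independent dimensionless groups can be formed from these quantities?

3

There are 5 variables and 2 base dimensions (L, T).
The dimension matrix has rank 2.
Independent dimensionless groups: 5 − 2 = 3.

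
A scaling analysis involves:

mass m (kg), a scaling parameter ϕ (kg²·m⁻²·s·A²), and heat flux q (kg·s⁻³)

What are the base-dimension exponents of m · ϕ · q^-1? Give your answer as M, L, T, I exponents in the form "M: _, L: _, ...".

M: 2, L: -2, T: 4, I: 2

Collect each base-dimension exponent across the product:
  M: (1) + (2) − (1) = 2
  L: (0) + (-2) − (0) = -2
  T: (0) + (1) − (-3) = 4
  I: (0) + (2) − (0) = 2
So the dimensions are [M² L⁻² T⁴ I²].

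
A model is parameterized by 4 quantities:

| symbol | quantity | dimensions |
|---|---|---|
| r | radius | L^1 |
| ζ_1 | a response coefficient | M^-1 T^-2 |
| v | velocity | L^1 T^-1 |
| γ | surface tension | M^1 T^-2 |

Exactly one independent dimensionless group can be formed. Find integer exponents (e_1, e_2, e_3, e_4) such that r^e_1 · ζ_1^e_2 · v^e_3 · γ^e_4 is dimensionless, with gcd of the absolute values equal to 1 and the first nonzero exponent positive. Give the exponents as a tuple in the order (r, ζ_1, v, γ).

(4, 1, -4, 1)

M: e_1·(0) + e_2·(-1) + e_3·(0) + e_4·(1) = 0
L: e_1·(1) + e_2·(0) + e_3·(1) + e_4·(0) = 0
T: e_1·(0) + e_2·(-2) + e_3·(-1) + e_4·(-2) = 0
Solving this homogeneous linear system for the smallest-integer solution (first nonzero entry positive) gives (4, 1, -4, 1).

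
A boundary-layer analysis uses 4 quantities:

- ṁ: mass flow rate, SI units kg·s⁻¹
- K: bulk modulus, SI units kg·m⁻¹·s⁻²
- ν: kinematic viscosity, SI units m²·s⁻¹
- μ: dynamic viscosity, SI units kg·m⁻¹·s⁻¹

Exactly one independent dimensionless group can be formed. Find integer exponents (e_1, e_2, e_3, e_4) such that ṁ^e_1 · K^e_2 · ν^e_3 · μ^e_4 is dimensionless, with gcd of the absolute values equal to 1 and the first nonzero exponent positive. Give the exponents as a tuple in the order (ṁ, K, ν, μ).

(2, 1, -1, -3)

M: e_1·(1) + e_2·(1) + e_3·(0) + e_4·(1) = 0
L: e_1·(0) + e_2·(-1) + e_3·(2) + e_4·(-1) = 0
T: e_1·(-1) + e_2·(-2) + e_3·(-1) + e_4·(-1) = 0
Solving this homogeneous linear system for the smallest-integer solution (first nonzero entry positive) gives (2, 1, -1, -3).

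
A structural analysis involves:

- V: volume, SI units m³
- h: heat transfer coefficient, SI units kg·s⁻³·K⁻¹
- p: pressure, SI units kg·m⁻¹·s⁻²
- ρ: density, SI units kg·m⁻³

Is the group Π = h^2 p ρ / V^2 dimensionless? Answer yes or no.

no

Sum the exponent of each base dimension across the product:
  M: −2·[V]_M + 2·[h]_M + [p]_M + [ρ]_M = −2·(0) + 2·(1) + (1) + (1) = 4
  L: −2·[V]_L + 2·[h]_L + [p]_L + [ρ]_L = −2·(3) + 2·(0) + (-1) + (-3) = -10
  T: −2·[V]_T + 2·[h]_T + [p]_T + [ρ]_T = −2·(0) + 2·(-3) + (-2) + (0) = -8
  Θ: −2·[V]_Θ + 2·[h]_Θ + [p]_Θ + [ρ]_Θ = −2·(0) + 2·(-1) + (0) + (0) = -2
Net dimensions [M⁴ L⁻¹⁰ T⁻⁸ Θ⁻²] ≠ [1] — not dimensionless.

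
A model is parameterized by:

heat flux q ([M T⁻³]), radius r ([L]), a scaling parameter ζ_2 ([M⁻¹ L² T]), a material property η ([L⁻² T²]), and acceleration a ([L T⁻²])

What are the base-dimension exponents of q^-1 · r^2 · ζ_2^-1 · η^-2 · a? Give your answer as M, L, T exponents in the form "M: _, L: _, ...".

M: 0, L: 5, T: -4

Collect each base-dimension exponent across the product:
  M: −(1) + 2·(0) − (-1) − 2·(0) + (0) = 0
  L: −(0) + 2·(1) − (2) − 2·(-2) + (1) = 5
  T: −(-3) + 2·(0) − (1) − 2·(2) + (-2) = -4
So the dimensions are [L⁵ T⁻⁴].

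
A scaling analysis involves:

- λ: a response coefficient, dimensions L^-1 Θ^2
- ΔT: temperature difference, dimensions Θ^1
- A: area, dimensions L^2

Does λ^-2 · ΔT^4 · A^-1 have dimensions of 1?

Sum the exponent of each base dimension across the product:
  M: −2·[λ]_M + 4·[ΔT]_M − [A]_M = −2·(0) + 4·(0) − (0) = 0
  L: −2·[λ]_L + 4·[ΔT]_L − [A]_L = −2·(-1) + 4·(0) − (2) = 0
  T: −2·[λ]_T + 4·[ΔT]_T − [A]_T = −2·(0) + 4·(0) − (0) = 0
  Θ: −2·[λ]_Θ + 4·[ΔT]_Θ − [A]_Θ = −2·(2) + 4·(1) − (0) = 0
All base exponents vanish — dimensionless.

yes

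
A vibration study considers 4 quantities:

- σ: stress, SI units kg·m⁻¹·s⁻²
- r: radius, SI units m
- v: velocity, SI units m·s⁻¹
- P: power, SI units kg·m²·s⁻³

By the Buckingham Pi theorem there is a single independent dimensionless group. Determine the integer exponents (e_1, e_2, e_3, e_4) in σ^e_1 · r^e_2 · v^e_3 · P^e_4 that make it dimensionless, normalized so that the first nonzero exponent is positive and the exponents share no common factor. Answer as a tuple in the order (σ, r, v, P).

M: e_1·(1) + e_2·(0) + e_3·(0) + e_4·(1) = 0
L: e_1·(-1) + e_2·(1) + e_3·(1) + e_4·(2) = 0
T: e_1·(-2) + e_2·(0) + e_3·(-1) + e_4·(-3) = 0
Solving this homogeneous linear system for the smallest-integer solution (first nonzero entry positive) gives (1, 2, 1, -1).

(1, 2, 1, -1)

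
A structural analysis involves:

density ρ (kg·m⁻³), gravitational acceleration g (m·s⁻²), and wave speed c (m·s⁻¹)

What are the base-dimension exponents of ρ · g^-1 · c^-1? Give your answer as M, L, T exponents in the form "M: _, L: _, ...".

M: 1, L: -5, T: 3

Collect each base-dimension exponent across the product:
  M: (1) − (0) − (0) = 1
  L: (-3) − (1) − (1) = -5
  T: (0) − (-2) − (-1) = 3
So the dimensions are [M L⁻⁵ T³].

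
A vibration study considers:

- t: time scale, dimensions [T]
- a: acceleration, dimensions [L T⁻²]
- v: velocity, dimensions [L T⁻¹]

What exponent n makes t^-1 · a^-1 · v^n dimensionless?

1

Balance the L exponent: (1)·n from v, plus −(0) − (1) = -1 from the rest, must sum to zero.
n − 1 = 0, so n = 1.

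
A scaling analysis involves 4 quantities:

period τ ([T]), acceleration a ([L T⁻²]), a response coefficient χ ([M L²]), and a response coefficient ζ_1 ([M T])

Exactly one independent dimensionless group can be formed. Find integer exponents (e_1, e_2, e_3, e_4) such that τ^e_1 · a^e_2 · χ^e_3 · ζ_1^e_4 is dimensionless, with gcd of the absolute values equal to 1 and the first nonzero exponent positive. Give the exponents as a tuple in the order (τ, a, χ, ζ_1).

M: e_1·(0) + e_2·(0) + e_3·(1) + e_4·(1) = 0
L: e_1·(0) + e_2·(1) + e_3·(2) + e_4·(0) = 0
T: e_1·(1) + e_2·(-2) + e_3·(0) + e_4·(1) = 0
Solving this homogeneous linear system for the smallest-integer solution (first nonzero entry positive) gives (3, 2, -1, 1).

(3, 2, -1, 1)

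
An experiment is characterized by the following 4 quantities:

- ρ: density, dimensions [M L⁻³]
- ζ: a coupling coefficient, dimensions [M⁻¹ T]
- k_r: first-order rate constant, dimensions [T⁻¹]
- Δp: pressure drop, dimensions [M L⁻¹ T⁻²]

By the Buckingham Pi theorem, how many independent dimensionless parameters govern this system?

1

There are 4 variables and 3 base dimensions (M, L, T).
The dimension matrix has rank 3.
Independent dimensionless groups: 4 − 3 = 1.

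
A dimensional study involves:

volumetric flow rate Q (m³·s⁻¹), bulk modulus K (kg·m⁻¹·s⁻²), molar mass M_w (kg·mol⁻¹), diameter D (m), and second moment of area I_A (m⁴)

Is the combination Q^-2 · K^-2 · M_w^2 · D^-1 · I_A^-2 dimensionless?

no

Sum the exponent of each base dimension across the product:
  M: −2·[Q]_M − 2·[K]_M + 2·[M_w]_M − [D]_M − 2·[I_A]_M = −2·(0) − 2·(1) + 2·(1) − (0) − 2·(0) = 0
  L: −2·[Q]_L − 2·[K]_L + 2·[M_w]_L − [D]_L − 2·[I_A]_L = −2·(3) − 2·(-1) + 2·(0) − (1) − 2·(4) = -13
  T: −2·[Q]_T − 2·[K]_T + 2·[M_w]_T − [D]_T − 2·[I_A]_T = −2·(-1) − 2·(-2) + 2·(0) − (0) − 2·(0) = 6
  N: −2·[Q]_N − 2·[K]_N + 2·[M_w]_N − [D]_N − 2·[I_A]_N = −2·(0) − 2·(0) + 2·(-1) − (0) − 2·(0) = -2
Net dimensions [L⁻¹³ T⁶ N⁻²] ≠ [1] — not dimensionless.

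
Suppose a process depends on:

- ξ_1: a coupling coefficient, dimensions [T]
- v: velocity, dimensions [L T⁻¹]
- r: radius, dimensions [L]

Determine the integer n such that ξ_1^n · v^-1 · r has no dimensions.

Balance the T exponent: (1)·n from ξ_1, plus −(-1) + (0) = 1 from the rest, must sum to zero.
n + 1 = 0, so n = -1.

-1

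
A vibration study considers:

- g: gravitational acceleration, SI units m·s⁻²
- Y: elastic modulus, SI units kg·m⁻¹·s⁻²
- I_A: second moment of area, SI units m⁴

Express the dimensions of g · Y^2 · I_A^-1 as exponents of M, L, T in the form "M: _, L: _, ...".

Collect each base-dimension exponent across the product:
  M: (0) + 2·(1) − (0) = 2
  L: (1) + 2·(-1) − (4) = -5
  T: (-2) + 2·(-2) − (0) = -6
So the dimensions are [M² L⁻⁵ T⁻⁶].

M: 2, L: -5, T: -6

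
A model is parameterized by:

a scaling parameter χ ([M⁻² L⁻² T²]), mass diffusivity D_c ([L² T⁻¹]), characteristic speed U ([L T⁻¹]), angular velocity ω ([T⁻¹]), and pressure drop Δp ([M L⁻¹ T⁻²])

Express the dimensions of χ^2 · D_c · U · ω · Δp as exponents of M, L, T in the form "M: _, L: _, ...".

M: -3, L: -2, T: -1

Collect each base-dimension exponent across the product:
  M: 2·(-2) + (0) + (0) + (0) + (1) = -3
  L: 2·(-2) + (2) + (1) + (0) + (-1) = -2
  T: 2·(2) + (-1) + (-1) + (-1) + (-2) = -1
So the dimensions are [M⁻³ L⁻² T⁻¹].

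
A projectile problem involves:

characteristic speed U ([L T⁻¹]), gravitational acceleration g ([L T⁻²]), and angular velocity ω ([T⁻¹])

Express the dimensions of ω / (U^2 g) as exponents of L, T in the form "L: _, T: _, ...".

Collect each base-dimension exponent across the product:
  L: −2·(1) − (1) + (0) = -3
  T: −2·(-1) − (-2) + (-1) = 3
So the dimensions are [L⁻³ T³].

L: -3, T: 3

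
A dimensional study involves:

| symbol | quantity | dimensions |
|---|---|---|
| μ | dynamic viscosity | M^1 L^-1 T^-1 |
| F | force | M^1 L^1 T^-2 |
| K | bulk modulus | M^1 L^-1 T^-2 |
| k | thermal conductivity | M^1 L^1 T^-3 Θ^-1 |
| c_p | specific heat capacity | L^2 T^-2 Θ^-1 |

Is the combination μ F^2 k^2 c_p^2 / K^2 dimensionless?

Sum the exponent of each base dimension across the product:
  M: [μ]_M + 2·[F]_M − 2·[K]_M + 2·[k]_M + 2·[c_p]_M = (1) + 2·(1) − 2·(1) + 2·(1) + 2·(0) = 3
  L: [μ]_L + 2·[F]_L − 2·[K]_L + 2·[k]_L + 2·[c_p]_L = (-1) + 2·(1) − 2·(-1) + 2·(1) + 2·(2) = 9
  T: [μ]_T + 2·[F]_T − 2·[K]_T + 2·[k]_T + 2·[c_p]_T = (-1) + 2·(-2) − 2·(-2) + 2·(-3) + 2·(-2) = -11
  Θ: [μ]_Θ + 2·[F]_Θ − 2·[K]_Θ + 2·[k]_Θ + 2·[c_p]_Θ = (0) + 2·(0) − 2·(0) + 2·(-1) + 2·(-1) = -4
Net dimensions [M³ L⁹ T⁻¹¹ Θ⁻⁴] ≠ [1] — not dimensionless.

no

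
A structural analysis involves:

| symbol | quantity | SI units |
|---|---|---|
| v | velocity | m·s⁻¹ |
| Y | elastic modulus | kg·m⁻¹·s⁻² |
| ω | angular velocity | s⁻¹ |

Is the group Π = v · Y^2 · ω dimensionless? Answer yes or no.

Sum the exponent of each base dimension across the product:
  M: [v]_M + 2·[Y]_M + [ω]_M = (0) + 2·(1) + (0) = 2
  L: [v]_L + 2·[Y]_L + [ω]_L = (1) + 2·(-1) + (0) = -1
  T: [v]_T + 2·[Y]_T + [ω]_T = (-1) + 2·(-2) + (-1) = -6
Net dimensions [M² L⁻¹ T⁻⁶] ≠ [1] — not dimensionless.

no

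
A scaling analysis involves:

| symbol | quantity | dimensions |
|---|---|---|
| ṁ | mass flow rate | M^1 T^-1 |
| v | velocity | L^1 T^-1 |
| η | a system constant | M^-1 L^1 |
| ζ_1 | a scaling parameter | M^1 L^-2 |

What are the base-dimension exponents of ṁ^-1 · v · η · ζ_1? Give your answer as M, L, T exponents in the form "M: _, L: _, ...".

Collect each base-dimension exponent across the product:
  M: −(1) + (0) + (-1) + (1) = -1
  L: −(0) + (1) + (1) + (-2) = 0
  T: −(-1) + (-1) + (0) + (0) = 0
So the dimensions are [M⁻¹].

M: -1, L: 0, T: 0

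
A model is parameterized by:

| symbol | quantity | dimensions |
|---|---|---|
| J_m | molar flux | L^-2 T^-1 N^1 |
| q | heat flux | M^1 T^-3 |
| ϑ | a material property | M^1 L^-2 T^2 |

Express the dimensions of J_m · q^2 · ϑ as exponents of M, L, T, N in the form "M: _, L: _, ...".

M: 3, L: -4, T: -5, N: 1

Collect each base-dimension exponent across the product:
  M: (0) + 2·(1) + (1) = 3
  L: (-2) + 2·(0) + (-2) = -4
  T: (-1) + 2·(-3) + (2) = -5
  N: (1) + 2·(0) + (0) = 1
So the dimensions are [M³ L⁻⁴ T⁻⁵ N].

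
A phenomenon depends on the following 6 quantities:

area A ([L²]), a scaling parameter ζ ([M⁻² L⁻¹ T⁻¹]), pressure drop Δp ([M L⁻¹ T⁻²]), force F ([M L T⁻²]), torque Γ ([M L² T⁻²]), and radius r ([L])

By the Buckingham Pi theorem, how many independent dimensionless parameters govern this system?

There are 6 variables and 3 base dimensions (M, L, T).
The dimension matrix has rank 3.
Independent dimensionless groups: 6 − 3 = 3.

3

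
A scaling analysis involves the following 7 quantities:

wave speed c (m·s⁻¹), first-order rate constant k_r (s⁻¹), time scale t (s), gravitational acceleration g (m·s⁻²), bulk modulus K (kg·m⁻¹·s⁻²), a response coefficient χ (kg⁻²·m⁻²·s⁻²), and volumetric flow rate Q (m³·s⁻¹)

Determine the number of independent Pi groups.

There are 7 variables and 3 base dimensions (M, L, T).
The dimension matrix has rank 3.
Independent dimensionless groups: 7 − 3 = 4.

4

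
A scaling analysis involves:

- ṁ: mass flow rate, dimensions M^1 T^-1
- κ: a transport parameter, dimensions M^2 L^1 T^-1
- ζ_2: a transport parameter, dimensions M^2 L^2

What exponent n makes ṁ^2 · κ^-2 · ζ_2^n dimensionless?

Balance the M exponent: (2)·n from ζ_2, plus 2·(1) − 2·(2) = -2 from the rest, must sum to zero.
2n − 2 = 0, so n = 1.

1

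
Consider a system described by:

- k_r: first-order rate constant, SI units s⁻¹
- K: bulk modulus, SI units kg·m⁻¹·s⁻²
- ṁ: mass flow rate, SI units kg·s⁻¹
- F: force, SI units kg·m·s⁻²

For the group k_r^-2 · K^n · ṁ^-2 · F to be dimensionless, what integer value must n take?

1

Balance the M exponent: (1)·n from K, plus −2·(0) − 2·(1) + (1) = -1 from the rest, must sum to zero.
n − 1 = 0, so n = 1.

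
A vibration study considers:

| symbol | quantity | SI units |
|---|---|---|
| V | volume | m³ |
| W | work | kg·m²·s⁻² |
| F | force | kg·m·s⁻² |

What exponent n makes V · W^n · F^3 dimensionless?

Balance the M exponent: (1)·n from W, plus (0) + 3·(1) = 3 from the rest, must sum to zero.
n + 3 = 0, so n = -3.

-3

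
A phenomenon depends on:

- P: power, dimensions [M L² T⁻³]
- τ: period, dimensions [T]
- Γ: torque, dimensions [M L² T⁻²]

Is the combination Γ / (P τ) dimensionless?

Sum the exponent of each base dimension across the product:
  M: −[P]_M − [τ]_M + [Γ]_M = −(1) − (0) + (1) = 0
  L: −[P]_L − [τ]_L + [Γ]_L = −(2) − (0) + (2) = 0
  T: −[P]_T − [τ]_T + [Γ]_T = −(-3) − (1) + (-2) = 0
All base exponents vanish — dimensionless.

yes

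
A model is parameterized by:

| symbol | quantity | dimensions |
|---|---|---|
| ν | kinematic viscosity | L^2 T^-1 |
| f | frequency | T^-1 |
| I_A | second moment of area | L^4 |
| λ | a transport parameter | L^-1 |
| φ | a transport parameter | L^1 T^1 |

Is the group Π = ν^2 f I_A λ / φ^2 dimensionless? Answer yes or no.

Sum the exponent of each base dimension across the product:
  L: 2·[ν]_L + [f]_L + [I_A]_L + [λ]_L − 2·[φ]_L = 2·(2) + (0) + (4) + (-1) − 2·(1) = 5
  T: 2·[ν]_T + [f]_T + [I_A]_T + [λ]_T − 2·[φ]_T = 2·(-1) + (-1) + (0) + (0) − 2·(1) = -5
Net dimensions [L⁵ T⁻⁵] ≠ [1] — not dimensionless.

no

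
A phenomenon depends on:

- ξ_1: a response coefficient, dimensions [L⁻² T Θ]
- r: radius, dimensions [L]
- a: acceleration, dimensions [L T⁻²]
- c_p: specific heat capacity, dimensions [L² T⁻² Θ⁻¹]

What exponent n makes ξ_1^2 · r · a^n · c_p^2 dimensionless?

-1

Balance the L exponent: (1)·n from a, plus 2·(-2) + (1) + 2·(2) = 1 from the rest, must sum to zero.
n + 1 = 0, so n = -1.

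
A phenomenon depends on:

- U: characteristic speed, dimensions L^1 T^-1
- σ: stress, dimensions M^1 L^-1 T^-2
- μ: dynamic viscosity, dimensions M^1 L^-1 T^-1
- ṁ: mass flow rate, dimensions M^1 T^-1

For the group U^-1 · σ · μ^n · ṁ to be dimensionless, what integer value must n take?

-2

Balance the M exponent: (1)·n from μ, plus −(0) + (1) + (1) = 2 from the rest, must sum to zero.
n + 2 = 0, so n = -2.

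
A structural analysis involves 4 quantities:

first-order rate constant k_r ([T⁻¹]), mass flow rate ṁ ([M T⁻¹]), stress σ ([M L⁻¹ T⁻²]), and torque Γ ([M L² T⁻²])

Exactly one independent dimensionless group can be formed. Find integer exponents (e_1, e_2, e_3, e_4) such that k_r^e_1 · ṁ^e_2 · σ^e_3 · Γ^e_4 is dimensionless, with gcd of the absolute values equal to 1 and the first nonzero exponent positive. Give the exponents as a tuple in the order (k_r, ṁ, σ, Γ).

M: e_1·(0) + e_2·(1) + e_3·(1) + e_4·(1) = 0
L: e_1·(0) + e_2·(0) + e_3·(-1) + e_4·(2) = 0
T: e_1·(-1) + e_2·(-1) + e_3·(-2) + e_4·(-2) = 0
Solving this homogeneous linear system for the smallest-integer solution (first nonzero entry positive) gives (3, 3, -2, -1).

(3, 3, -2, -1)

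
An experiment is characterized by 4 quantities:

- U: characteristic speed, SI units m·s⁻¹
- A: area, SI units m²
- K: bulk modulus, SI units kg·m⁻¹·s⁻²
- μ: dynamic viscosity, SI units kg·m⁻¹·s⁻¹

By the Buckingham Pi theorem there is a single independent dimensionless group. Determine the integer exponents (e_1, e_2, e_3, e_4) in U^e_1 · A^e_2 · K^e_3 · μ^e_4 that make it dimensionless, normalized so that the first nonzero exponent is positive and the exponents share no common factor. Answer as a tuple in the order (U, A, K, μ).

(2, -1, -2, 2)

M: e_1·(0) + e_2·(0) + e_3·(1) + e_4·(1) = 0
L: e_1·(1) + e_2·(2) + e_3·(-1) + e_4·(-1) = 0
T: e_1·(-1) + e_2·(0) + e_3·(-2) + e_4·(-1) = 0
Solving this homogeneous linear system for the smallest-integer solution (first nonzero entry positive) gives (2, -1, -2, 2).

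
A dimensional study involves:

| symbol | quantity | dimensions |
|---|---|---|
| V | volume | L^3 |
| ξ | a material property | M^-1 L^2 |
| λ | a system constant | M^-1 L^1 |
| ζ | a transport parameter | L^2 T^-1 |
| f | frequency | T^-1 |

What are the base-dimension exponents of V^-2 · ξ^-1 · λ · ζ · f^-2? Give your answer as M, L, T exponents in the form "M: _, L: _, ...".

M: 0, L: -5, T: 1

Collect each base-dimension exponent across the product:
  M: −2·(0) − (-1) + (-1) + (0) − 2·(0) = 0
  L: −2·(3) − (2) + (1) + (2) − 2·(0) = -5
  T: −2·(0) − (0) + (0) + (-1) − 2·(-1) = 1
So the dimensions are [L⁻⁵ T].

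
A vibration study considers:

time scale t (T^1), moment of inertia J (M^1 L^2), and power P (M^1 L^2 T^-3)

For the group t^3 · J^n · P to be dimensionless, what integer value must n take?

-1

Balance the M exponent: (1)·n from J, plus 3·(0) + (1) = 1 from the rest, must sum to zero.
n + 1 = 0, so n = -1.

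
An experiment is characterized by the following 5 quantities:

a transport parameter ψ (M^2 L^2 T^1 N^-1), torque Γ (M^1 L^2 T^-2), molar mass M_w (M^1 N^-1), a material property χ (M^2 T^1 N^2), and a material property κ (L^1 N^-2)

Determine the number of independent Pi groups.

1

There are 5 variables and 4 base dimensions (M, L, T, N).
The dimension matrix has rank 4.
Independent dimensionless groups: 5 − 4 = 1.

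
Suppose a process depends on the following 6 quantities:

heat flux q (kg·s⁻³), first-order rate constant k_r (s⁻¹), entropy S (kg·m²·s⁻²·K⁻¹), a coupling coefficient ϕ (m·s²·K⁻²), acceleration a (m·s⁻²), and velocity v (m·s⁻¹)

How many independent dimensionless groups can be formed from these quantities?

There are 6 variables and 4 base dimensions (M, L, T, Θ).
The dimension matrix has rank 4.
Independent dimensionless groups: 6 − 4 = 2.

2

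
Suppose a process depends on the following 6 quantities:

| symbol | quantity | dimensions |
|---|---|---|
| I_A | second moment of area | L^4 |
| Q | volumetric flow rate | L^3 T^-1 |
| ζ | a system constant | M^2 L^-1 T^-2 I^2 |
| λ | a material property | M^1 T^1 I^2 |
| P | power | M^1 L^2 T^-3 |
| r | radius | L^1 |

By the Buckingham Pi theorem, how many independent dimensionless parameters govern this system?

There are 6 variables and 4 base dimensions (M, L, T, I).
The dimension matrix has rank 4.
Independent dimensionless groups: 6 − 4 = 2.

2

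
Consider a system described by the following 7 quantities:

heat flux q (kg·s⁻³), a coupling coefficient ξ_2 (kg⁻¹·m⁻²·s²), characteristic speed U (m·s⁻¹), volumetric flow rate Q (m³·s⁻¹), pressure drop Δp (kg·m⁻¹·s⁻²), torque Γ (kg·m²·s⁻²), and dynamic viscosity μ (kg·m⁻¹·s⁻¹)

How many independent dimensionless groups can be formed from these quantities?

There are 7 variables and 3 base dimensions (M, L, T).
The dimension matrix has rank 3.
Independent dimensionless groups: 7 − 3 = 4.

4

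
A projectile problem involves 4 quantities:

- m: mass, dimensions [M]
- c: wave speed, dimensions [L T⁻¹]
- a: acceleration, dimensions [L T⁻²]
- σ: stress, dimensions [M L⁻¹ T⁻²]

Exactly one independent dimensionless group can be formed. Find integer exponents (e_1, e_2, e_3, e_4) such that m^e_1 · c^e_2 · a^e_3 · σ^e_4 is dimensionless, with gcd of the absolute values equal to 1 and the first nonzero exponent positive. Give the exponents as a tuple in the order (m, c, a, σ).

(1, -4, 3, -1)

M: e_1·(1) + e_2·(0) + e_3·(0) + e_4·(1) = 0
L: e_1·(0) + e_2·(1) + e_3·(1) + e_4·(-1) = 0
T: e_1·(0) + e_2·(-1) + e_3·(-2) + e_4·(-2) = 0
Solving this homogeneous linear system for the smallest-integer solution (first nonzero entry positive) gives (1, -4, 3, -1).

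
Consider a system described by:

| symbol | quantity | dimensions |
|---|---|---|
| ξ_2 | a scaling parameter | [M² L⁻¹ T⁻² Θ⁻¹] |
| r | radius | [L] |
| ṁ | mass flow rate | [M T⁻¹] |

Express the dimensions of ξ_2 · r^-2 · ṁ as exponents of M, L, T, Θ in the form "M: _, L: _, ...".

Collect each base-dimension exponent across the product:
  M: (2) − 2·(0) + (1) = 3
  L: (-1) − 2·(1) + (0) = -3
  T: (-2) − 2·(0) + (-1) = -3
  Θ: (-1) − 2·(0) + (0) = -1
So the dimensions are [M³ L⁻³ T⁻³ Θ⁻¹].

M: 3, L: -3, T: -3, Θ: -1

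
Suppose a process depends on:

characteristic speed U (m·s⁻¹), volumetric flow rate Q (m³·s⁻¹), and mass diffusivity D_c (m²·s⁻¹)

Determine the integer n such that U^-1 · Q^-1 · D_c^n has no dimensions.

Balance the L exponent: (2)·n from D_c, plus −(1) − (3) = -4 from the rest, must sum to zero.
2n − 4 = 0, so n = 2.

2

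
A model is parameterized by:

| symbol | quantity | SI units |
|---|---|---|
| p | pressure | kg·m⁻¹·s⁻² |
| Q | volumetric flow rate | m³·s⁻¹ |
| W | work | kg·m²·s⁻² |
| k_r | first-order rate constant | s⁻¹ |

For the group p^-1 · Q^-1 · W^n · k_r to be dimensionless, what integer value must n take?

1

Balance the M exponent: (1)·n from W, plus −(1) − (0) + (0) = -1 from the rest, must sum to zero.
n − 1 = 0, so n = 1.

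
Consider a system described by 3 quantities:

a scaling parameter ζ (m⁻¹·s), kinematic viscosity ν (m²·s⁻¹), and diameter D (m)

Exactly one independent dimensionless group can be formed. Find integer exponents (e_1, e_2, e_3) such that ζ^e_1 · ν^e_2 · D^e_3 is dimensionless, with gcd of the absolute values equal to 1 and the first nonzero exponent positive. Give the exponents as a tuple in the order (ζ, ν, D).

L: e_1·(-1) + e_2·(2) + e_3·(1) = 0
T: e_1·(1) + e_2·(-1) + e_3·(0) = 0
Solving this homogeneous linear system for the smallest-integer solution (first nonzero entry positive) gives (1, 1, -1).

(1, 1, -1)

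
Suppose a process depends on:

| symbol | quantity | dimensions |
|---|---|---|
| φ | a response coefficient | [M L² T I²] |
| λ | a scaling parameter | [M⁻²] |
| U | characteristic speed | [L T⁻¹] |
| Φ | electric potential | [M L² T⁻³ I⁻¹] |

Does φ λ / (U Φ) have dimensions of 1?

Sum the exponent of each base dimension across the product:
  M: [φ]_M + [λ]_M − [U]_M − [Φ]_M = (1) + (-2) − (0) − (1) = -2
  L: [φ]_L + [λ]_L − [U]_L − [Φ]_L = (2) + (0) − (1) − (2) = -1
  T: [φ]_T + [λ]_T − [U]_T − [Φ]_T = (1) + (0) − (-1) − (-3) = 5
  I: [φ]_I + [λ]_I − [U]_I − [Φ]_I = (2) + (0) − (0) − (-1) = 3
Net dimensions [M⁻² L⁻¹ T⁵ I³] ≠ [1] — not dimensionless.

no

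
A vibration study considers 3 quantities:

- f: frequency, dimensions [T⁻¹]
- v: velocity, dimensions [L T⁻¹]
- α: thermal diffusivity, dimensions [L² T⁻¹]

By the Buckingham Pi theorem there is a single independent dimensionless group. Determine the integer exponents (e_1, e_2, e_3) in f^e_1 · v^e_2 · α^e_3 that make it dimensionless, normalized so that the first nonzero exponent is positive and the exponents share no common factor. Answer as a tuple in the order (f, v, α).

L: e_1·(0) + e_2·(1) + e_3·(2) = 0
T: e_1·(-1) + e_2·(-1) + e_3·(-1) = 0
Solving this homogeneous linear system for the smallest-integer solution (first nonzero entry positive) gives (1, -2, 1).

(1, -2, 1)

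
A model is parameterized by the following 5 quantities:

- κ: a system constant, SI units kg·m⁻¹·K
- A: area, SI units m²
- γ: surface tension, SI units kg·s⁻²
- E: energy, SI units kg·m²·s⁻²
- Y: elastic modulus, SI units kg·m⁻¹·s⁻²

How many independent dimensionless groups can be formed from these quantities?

2

There are 5 variables and 4 base dimensions (M, L, T, Θ).
The dimension matrix has rank 3 (less than 4: the dimension vectors are linearly dependent).
Independent dimensionless groups: 5 − 3 = 2.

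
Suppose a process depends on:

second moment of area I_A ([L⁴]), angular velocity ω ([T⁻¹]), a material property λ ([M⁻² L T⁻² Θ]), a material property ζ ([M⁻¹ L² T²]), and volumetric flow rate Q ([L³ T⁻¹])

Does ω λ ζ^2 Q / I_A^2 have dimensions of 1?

no

Sum the exponent of each base dimension across the product:
  M: −2·[I_A]_M + [ω]_M + [λ]_M + 2·[ζ]_M + [Q]_M = −2·(0) + (0) + (-2) + 2·(-1) + (0) = -4
  L: −2·[I_A]_L + [ω]_L + [λ]_L + 2·[ζ]_L + [Q]_L = −2·(4) + (0) + (1) + 2·(2) + (3) = 0
  T: −2·[I_A]_T + [ω]_T + [λ]_T + 2·[ζ]_T + [Q]_T = −2·(0) + (-1) + (-2) + 2·(2) + (-1) = 0
  Θ: −2·[I_A]_Θ + [ω]_Θ + [λ]_Θ + 2·[ζ]_Θ + [Q]_Θ = −2·(0) + (0) + (1) + 2·(0) + (0) = 1
Net dimensions [M⁻⁴ Θ] ≠ [1] — not dimensionless.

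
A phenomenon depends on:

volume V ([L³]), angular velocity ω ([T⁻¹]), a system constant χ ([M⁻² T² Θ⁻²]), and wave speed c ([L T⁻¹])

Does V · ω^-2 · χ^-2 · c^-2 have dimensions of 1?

Sum the exponent of each base dimension across the product:
  M: [V]_M − 2·[ω]_M − 2·[χ]_M − 2·[c]_M = (0) − 2·(0) − 2·(-2) − 2·(0) = 4
  L: [V]_L − 2·[ω]_L − 2·[χ]_L − 2·[c]_L = (3) − 2·(0) − 2·(0) − 2·(1) = 1
  T: [V]_T − 2·[ω]_T − 2·[χ]_T − 2·[c]_T = (0) − 2·(-1) − 2·(2) − 2·(-1) = 0
  Θ: [V]_Θ − 2·[ω]_Θ − 2·[χ]_Θ − 2·[c]_Θ = (0) − 2·(0) − 2·(-2) − 2·(0) = 4
Net dimensions [M⁴ L Θ⁴] ≠ [1] — not dimensionless.

no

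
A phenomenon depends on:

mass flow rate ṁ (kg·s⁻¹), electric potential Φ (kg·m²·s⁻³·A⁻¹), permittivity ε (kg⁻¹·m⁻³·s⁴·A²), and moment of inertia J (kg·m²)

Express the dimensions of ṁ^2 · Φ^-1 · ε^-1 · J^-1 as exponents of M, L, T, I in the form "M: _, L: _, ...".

M: 1, L: -1, T: -3, I: -1

Collect each base-dimension exponent across the product:
  M: 2·(1) − (1) − (-1) − (1) = 1
  L: 2·(0) − (2) − (-3) − (2) = -1
  T: 2·(-1) − (-3) − (4) − (0) = -3
  I: 2·(0) − (-1) − (2) − (0) = -1
So the dimensions are [M L⁻¹ T⁻³ I⁻¹].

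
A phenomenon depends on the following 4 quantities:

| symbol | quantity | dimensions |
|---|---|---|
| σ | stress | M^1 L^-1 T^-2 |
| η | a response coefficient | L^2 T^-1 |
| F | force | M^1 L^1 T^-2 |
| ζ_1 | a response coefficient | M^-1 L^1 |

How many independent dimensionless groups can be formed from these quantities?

There are 4 variables and 3 base dimensions (M, L, T).
The dimension matrix has rank 3.
Independent dimensionless groups: 4 − 3 = 1.

1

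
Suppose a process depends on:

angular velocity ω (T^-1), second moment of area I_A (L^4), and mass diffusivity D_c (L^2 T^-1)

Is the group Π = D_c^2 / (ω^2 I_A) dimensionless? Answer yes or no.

Sum the exponent of each base dimension across the product:
  L: −2·[ω]_L − [I_A]_L + 2·[D_c]_L = −2·(0) − (4) + 2·(2) = 0
  T: −2·[ω]_T − [I_A]_T + 2·[D_c]_T = −2·(-1) − (0) + 2·(-1) = 0
All base exponents vanish — dimensionless.

yes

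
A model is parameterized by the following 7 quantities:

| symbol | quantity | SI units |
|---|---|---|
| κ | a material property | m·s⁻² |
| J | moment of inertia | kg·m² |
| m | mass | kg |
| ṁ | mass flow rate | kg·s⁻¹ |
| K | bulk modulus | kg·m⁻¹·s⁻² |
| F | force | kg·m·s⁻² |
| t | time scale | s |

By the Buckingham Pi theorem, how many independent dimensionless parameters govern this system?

4

There are 7 variables and 3 base dimensions (M, L, T).
The dimension matrix has rank 3.
Independent dimensionless groups: 7 − 3 = 4.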